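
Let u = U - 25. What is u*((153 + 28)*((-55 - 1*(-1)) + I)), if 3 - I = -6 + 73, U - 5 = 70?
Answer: -1067900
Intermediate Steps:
U = 75 (U = 5 + 70 = 75)
I = -64 (I = 3 - (-6 + 73) = 3 - 1*67 = 3 - 67 = -64)
u = 50 (u = 75 - 25 = 50)
u*((153 + 28)*((-55 - 1*(-1)) + I)) = 50*((153 + 28)*((-55 - 1*(-1)) - 64)) = 50*(181*((-55 + 1) - 64)) = 50*(181*(-54 - 64)) = 50*(181*(-118)) = 50*(-21358) = -1067900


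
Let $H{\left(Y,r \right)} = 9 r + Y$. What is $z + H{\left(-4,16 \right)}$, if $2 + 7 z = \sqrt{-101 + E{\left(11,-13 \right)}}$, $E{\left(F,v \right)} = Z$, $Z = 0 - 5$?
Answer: $\frac{978}{7} + \frac{i \sqrt{106}}{7} \approx 139.71 + 1.4708 i$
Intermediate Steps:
$Z = -5$ ($Z = 0 - 5 = -5$)
$E{\left(F,v \right)} = -5$
$H{\left(Y,r \right)} = Y + 9 r$
$z = - \frac{2}{7} + \frac{i \sqrt{106}}{7}$ ($z = - \frac{2}{7} + \frac{\sqrt{-101 - 5}}{7} = - \frac{2}{7} + \frac{\sqrt{-106}}{7} = - \frac{2}{7} + \frac{i \sqrt{106}}{7} \approx -0.28571 + 1.4708 i$)
$z + H{\left(-4,16 \right)} = \left(- \frac{2}{7} + \frac{i \sqrt{106}}{7}\right) + \left(-4 + 9 \cdot 16\right) = \left(- \frac{2}{7} + \frac{i \sqrt{106}}{7}\right) + \left(-4 + 144\right) = \left(- \frac{2}{7} + \frac{i \sqrt{106}}{7}\right) + 140 = \frac{978}{7} + \frac{i \sqrt{106}}{7}$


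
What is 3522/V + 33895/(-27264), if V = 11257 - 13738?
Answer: -60039101/22547328 ≈ -2.6628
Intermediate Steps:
V = -2481
3522/V + 33895/(-27264) = 3522/(-2481) + 33895/(-27264) = 3522*(-1/2481) + 33895*(-1/27264) = -1174/827 - 33895/27264 = -60039101/22547328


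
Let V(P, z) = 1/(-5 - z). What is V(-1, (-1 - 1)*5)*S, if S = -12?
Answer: -12/5 ≈ -2.4000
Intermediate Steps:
V(-1, (-1 - 1)*5)*S = -1/(5 + (-1 - 1)*5)*(-12) = -1/(5 - 2*5)*(-12) = -1/(5 - 10)*(-12) = -1/(-5)*(-12) = -1*(-1/5)*(-12) = (1/5)*(-12) = -12/5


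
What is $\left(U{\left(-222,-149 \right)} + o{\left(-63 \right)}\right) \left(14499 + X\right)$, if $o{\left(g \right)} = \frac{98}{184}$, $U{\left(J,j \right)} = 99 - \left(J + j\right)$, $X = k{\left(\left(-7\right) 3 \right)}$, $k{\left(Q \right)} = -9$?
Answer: $\frac{13636035}{2} \approx 6.818 \cdot 10^{6}$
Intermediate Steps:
$X = -9$
$U{\left(J,j \right)} = 99 - J - j$ ($U{\left(J,j \right)} = 99 - \left(J + j\right) = 99 - J - j$)
$o{\left(g \right)} = \frac{49}{92}$ ($o{\left(g \right)} = 98 \cdot \frac{1}{184} = \frac{49}{92}$)
$\left(U{\left(-222,-149 \right)} + o{\left(-63 \right)}\right) \left(14499 + X\right) = \left(\left(99 - -222 - -149\right) + \frac{49}{92}\right) \left(14499 - 9\right) = \left(\left(99 + 222 + 149\right) + \frac{49}{92}\right) 14490 = \left(470 + \frac{49}{92}\right) 14490 = \frac{43289}{92} \cdot 14490 = \frac{13636035}{2}$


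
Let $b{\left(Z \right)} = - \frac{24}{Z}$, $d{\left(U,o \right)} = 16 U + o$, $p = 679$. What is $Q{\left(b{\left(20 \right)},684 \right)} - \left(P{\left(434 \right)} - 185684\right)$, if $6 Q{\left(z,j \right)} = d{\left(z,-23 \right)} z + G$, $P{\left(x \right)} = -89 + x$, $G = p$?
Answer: $\frac{27819091}{150} \approx 1.8546 \cdot 10^{5}$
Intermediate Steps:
$G = 679$
$d{\left(U,o \right)} = o + 16 U$
$Q{\left(z,j \right)} = \frac{679}{6} + \frac{z \left(-23 + 16 z\right)}{6}$ ($Q{\left(z,j \right)} = \frac{\left(-23 + 16 z\right) z + 679}{6} = \frac{z \left(-23 + 16 z\right) + 679}{6} = \frac{679 + z \left(-23 + 16 z\right)}{6} = \frac{679}{6} + \frac{z \left(-23 + 16 z\right)}{6}$)
$Q{\left(b{\left(20 \right)},684 \right)} - \left(P{\left(434 \right)} - 185684\right) = \left(\frac{679}{6} + \frac{- \frac{24}{20} \left(-23 + 16 \left(- \frac{24}{20}\right)\right)}{6}\right) - \left(\left(-89 + 434\right) - 185684\right) = \left(\frac{679}{6} + \frac{\left(-24\right) \frac{1}{20} \left(-23 + 16 \left(\left(-24\right) \frac{1}{20}\right)\right)}{6}\right) - \left(345 - 185684\right) = \left(\frac{679}{6} + \frac{1}{6} \left(- \frac{6}{5}\right) \left(-23 + 16 \left(- \frac{6}{5}\right)\right)\right) - -185339 = \left(\frac{679}{6} + \frac{1}{6} \left(- \frac{6}{5}\right) \left(-23 - \frac{96}{5}\right)\right) + 185339 = \left(\frac{679}{6} + \frac{1}{6} \left(- \frac{6}{5}\right) \left(- \frac{211}{5}\right)\right) + 185339 = \left(\frac{679}{6} + \frac{211}{25}\right) + 185339 = \frac{18241}{150} + 185339 = \frac{27819091}{150}$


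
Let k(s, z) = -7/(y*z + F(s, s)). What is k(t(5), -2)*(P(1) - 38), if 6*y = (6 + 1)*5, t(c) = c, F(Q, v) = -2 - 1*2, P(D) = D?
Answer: -777/47 ≈ -16.532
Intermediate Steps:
F(Q, v) = -4 (F(Q, v) = -2 - 2 = -4)
y = 35/6 (y = ((6 + 1)*5)/6 = (7*5)/6 = (1/6)*35 = 35/6 ≈ 5.8333)
k(s, z) = -7/(-4 + 35*z/6) (k(s, z) = -7/(35*z/6 - 4) = -7/(-4 + 35*z/6))
k(t(5), -2)*(P(1) - 38) = (-42/(-24 + 35*(-2)))*(1 - 38) = -42/(-24 - 70)*(-37) = -42/(-94)*(-37) = -42*(-1/94)*(-37) = (21/47)*(-37) = -777/47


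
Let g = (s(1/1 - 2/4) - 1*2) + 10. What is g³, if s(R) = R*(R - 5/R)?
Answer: 2197/64 ≈ 34.328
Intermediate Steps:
g = 13/4 (g = ((-5 + (1/1 - 2/4)²) - 1*2) + 10 = ((-5 + (1*1 - 2*¼)²) - 2) + 10 = ((-5 + (1 - ½)²) - 2) + 10 = ((-5 + (½)²) - 2) + 10 = ((-5 + ¼) - 2) + 10 = (-19/4 - 2) + 10 = -27/4 + 10 = 13/4 ≈ 3.2500)
g³ = (13/4)³ = 2197/64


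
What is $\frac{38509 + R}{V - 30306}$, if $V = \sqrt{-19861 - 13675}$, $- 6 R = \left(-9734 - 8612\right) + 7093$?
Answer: $- \frac{1223892657}{918487172} - \frac{161538 i \sqrt{131}}{229621793} \approx -1.3325 - 0.0080519 i$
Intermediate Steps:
$R = \frac{3751}{2}$ ($R = - \frac{\left(-9734 - 8612\right) + 7093}{6} = - \frac{-18346 + 7093}{6} = \left(- \frac{1}{6}\right) \left(-11253\right) = \frac{3751}{2} \approx 1875.5$)
$V = 16 i \sqrt{131}$ ($V = \sqrt{-33536} = 16 i \sqrt{131} \approx 183.13 i$)
$\frac{38509 + R}{V - 30306} = \frac{38509 + \frac{3751}{2}}{16 i \sqrt{131} - 30306} = \frac{80769}{2 \left(-30306 + 16 i \sqrt{131}\right)}$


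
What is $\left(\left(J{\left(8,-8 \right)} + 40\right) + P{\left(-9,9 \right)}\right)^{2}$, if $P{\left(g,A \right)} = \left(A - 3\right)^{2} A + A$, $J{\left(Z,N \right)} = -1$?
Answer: $138384$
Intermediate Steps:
$P{\left(g,A \right)} = A + A \left(-3 + A\right)^{2}$ ($P{\left(g,A \right)} = \left(-3 + A\right)^{2} A + A = A \left(-3 + A\right)^{2} + A = A + A \left(-3 + A\right)^{2}$)
$\left(\left(J{\left(8,-8 \right)} + 40\right) + P{\left(-9,9 \right)}\right)^{2} = \left(\left(-1 + 40\right) + 9 \left(1 + \left(-3 + 9\right)^{2}\right)\right)^{2} = \left(39 + 9 \left(1 + 6^{2}\right)\right)^{2} = \left(39 + 9 \left(1 + 36\right)\right)^{2} = \left(39 + 9 \cdot 37\right)^{2} = \left(39 + 333\right)^{2} = 372^{2} = 138384$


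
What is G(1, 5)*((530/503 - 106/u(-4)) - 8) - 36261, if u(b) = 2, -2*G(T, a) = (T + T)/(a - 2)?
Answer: -18229232/503 ≈ -36241.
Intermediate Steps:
G(T, a) = -T/(-2 + a) (G(T, a) = -(T + T)/(2*(a - 2)) = -2*T/(2*(-2 + a)) = -T/(-2 + a))
G(1, 5)*((530/503 - 106/u(-4)) - 8) - 36261 = (-1*1/(-2 + 5))*((530/503 - 106/2) - 8) - 36261 = (-1*1/3)*((530*(1/503) - 106*1/2) - 8) - 36261 = (-1*1*1/3)*((530/503 - 53) - 8) - 36261 = -(-26129/503 - 8)/3 - 36261 = -1/3*(-30153/503) - 36261 = 10051/503 - 36261 = -18229232/503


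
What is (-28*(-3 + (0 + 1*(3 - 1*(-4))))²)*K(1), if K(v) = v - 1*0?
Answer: -448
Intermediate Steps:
K(v) = v (K(v) = v + 0 = v)
(-28*(-3 + (0 + 1*(3 - 1*(-4))))²)*K(1) = -28*(-3 + (0 + 1*(3 - 1*(-4))))²*1 = -28*(-3 + (0 + 1*(3 + 4)))²*1 = -28*(-3 + (0 + 1*7))²*1 = -28*(-3 + (0 + 7))²*1 = -28*(-3 + 7)²*1 = -28*4²*1 = -28*16*1 = -448*1 = -448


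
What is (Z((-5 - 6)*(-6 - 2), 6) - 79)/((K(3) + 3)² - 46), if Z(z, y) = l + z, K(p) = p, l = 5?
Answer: -7/5 ≈ -1.4000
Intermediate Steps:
Z(z, y) = 5 + z
(Z((-5 - 6)*(-6 - 2), 6) - 79)/((K(3) + 3)² - 46) = ((5 + (-5 - 6)*(-6 - 2)) - 79)/((3 + 3)² - 46) = ((5 - 11*(-8)) - 79)/(6² - 46) = ((5 + 88) - 79)/(36 - 46) = (93 - 79)/(-10) = 14*(-⅒) = -7/5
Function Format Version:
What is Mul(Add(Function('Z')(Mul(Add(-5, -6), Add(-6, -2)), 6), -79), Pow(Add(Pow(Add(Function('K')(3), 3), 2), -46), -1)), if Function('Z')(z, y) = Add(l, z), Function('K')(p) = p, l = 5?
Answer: Rational(-7, 5) ≈ -1.4000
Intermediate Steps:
Function('Z')(z, y) = Add(5, z)
Mul(Add(Function('Z')(Mul(Add(-5, -6), Add(-6, -2)), 6), -79), Pow(Add(Pow(Add(Function('K')(3), 3), 2), -46), -1)) = Mul(Add(Add(5, Mul(Add(-5, -6), Add(-6, -2))), -79), Pow(Add(Pow(Add(3, 3), 2), -46), -1)) = Mul(Add(Add(5, Mul(-11, -8)), -79), Pow(Add(Pow(6, 2), -46), -1)) = Mul(Add(Add(5, 88), -79), Pow(Add(36, -46), -1)) = Mul(Add(93, -79), Pow(-10, -1)) = Mul(14, Rational(-1, 10)) = Rational(-7, 5)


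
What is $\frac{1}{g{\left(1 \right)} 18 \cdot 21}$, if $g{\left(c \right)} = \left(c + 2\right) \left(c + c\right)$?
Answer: $\frac{1}{2268} \approx 0.00044092$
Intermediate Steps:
$g{\left(c \right)} = 2 c \left(2 + c\right)$ ($g{\left(c \right)} = \left(2 + c\right) 2 c = 2 c \left(2 + c\right)$)
$\frac{1}{g{\left(1 \right)} 18 \cdot 21} = \frac{1}{2 \cdot 1 \left(2 + 1\right) 18 \cdot 21} = \frac{1}{2 \cdot 1 \cdot 3 \cdot 18 \cdot 21} = \frac{1}{6 \cdot 18 \cdot 21} = \frac{1}{108 \cdot 21} = \frac{1}{2268}$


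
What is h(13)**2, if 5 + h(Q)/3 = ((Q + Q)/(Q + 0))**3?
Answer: 81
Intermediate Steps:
h(Q) = 9 (h(Q) = -15 + 3*((Q + Q)/(Q + 0))**3 = -15 + 3*((2*Q)/Q)**3 = -15 + 3*2**3 = -15 + 3*8 = -15 + 24 = 9)
h(13)**2 = 9**2 = 81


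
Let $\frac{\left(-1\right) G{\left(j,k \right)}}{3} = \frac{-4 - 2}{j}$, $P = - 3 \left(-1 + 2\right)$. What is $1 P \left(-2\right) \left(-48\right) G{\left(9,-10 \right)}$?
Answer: $-576$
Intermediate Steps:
$P = -3$ ($P = \left(-3\right) 1 = -3$)
$G{\left(j,k \right)} = \frac{18}{j}$ ($G{\left(j,k \right)} = - 3 \frac{-4 - 2}{j} = - 3 \left(- \frac{6}{j}\right) = \frac{18}{j}$)
$1 P \left(-2\right) \left(-48\right) G{\left(9,-10 \right)} = 1 \left(-3\right) \left(-2\right) \left(-48\right) \frac{18}{9} = \left(-3\right) \left(-2\right) \left(-48\right) 18 \cdot \frac{1}{9} = 6 \left(-48\right) 2 = \left(-288\right) 2 = -576$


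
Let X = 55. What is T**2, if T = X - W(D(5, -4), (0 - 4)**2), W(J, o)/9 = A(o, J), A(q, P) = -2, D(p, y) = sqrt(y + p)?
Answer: 5329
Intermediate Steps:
D(p, y) = sqrt(p + y)
W(J, o) = -18 (W(J, o) = 9*(-2) = -18)
T = 73 (T = 55 - 1*(-18) = 55 + 18 = 73)
T**2 = 73**2 = 5329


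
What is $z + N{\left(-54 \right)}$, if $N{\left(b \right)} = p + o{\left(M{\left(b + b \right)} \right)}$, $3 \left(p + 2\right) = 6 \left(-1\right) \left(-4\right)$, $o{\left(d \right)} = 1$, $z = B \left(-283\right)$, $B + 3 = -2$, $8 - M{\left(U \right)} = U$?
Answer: $1422$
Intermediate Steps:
$M{\left(U \right)} = 8 - U$
$B = -5$ ($B = -3 - 2 = -5$)
$z = 1415$ ($z = \left(-5\right) \left(-283\right) = 1415$)
$p = 6$ ($p = -2 + \frac{6 \left(-1\right) \left(-4\right)}{3} = -2 + \frac{\left(-6\right) \left(-4\right)}{3} = -2 + \frac{1}{3} \cdot 24 = -2 + 8 = 6$)
$N{\left(b \right)} = 7$ ($N{\left(b \right)} = 6 + 1 = 7$)
$z + N{\left(-54 \right)} = 1415 + 7 = 1422$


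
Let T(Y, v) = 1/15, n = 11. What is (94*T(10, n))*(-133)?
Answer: -12502/15 ≈ -833.47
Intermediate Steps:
T(Y, v) = 1/15
(94*T(10, n))*(-133) = (94*(1/15))*(-133) = (94/15)*(-133) = -12502/15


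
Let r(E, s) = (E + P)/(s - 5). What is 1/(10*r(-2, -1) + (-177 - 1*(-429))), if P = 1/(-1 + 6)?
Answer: 1/255 ≈ 0.0039216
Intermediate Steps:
P = ⅕ (P = 1/5 = ⅕ ≈ 0.20000)
r(E, s) = (⅕ + E)/(-5 + s) (r(E, s) = (E + ⅕)/(s - 5) = (⅕ + E)/(-5 + s))
1/(10*r(-2, -1) + (-177 - 1*(-429))) = 1/(10*((⅕ - 2)/(-5 - 1)) + (-177 - 1*(-429))) = 1/(10*(-9/5/(-6)) + (-177 + 429)) = 1/(10*(-⅙*(-9/5)) + 252) = 1/(10*(3/10) + 252) = 1/(3 + 252) = 1/255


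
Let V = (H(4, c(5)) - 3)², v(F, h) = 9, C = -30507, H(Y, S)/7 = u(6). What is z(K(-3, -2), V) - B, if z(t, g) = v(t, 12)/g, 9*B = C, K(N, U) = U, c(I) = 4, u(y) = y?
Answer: 1718564/507 ≈ 3389.7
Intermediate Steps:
H(Y, S) = 42 (H(Y, S) = 7*6 = 42)
V = 1521 (V = (42 - 3)² = 39² = 1521)
B = -10169/3 (B = (⅑)*(-30507) = -10169/3 ≈ -3389.7)
z(t, g) = 9/g
z(K(-3, -2), V) - B = 9/1521 - 1*(-10169/3) = 9*(1/1521) + 10169/3 = 1/169 + 10169/3 = 1718564/507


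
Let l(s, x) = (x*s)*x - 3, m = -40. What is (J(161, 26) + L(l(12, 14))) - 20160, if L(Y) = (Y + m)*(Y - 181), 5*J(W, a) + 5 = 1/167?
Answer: 4163102086/835 ≈ 4.9858e+6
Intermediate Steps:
J(W, a) = -834/835 (J(W, a) = -1 + (⅕)/167 = -1 + (⅕)*(1/167) = -1 + 1/835 = -834/835)
l(s, x) = -3 + s*x² (l(s, x) = (s*x)*x - 3 = s*x² - 3 = -3 + s*x²)
L(Y) = (-181 + Y)*(-40 + Y) (L(Y) = (Y - 40)*(Y - 181) = (-40 + Y)*(-181 + Y) = (-181 + Y)*(-40 + Y))
(J(161, 26) + L(l(12, 14))) - 20160 = (-834/835 + (7240 + (-3 + 12*14²)² - 221*(-3 + 12*14²))) - 20160 = (-834/835 + (7240 + (-3 + 12*196)² - 221*(-3 + 12*196))) - 20160 = (-834/835 + (7240 + (-3 + 2352)² - 221*(-3 + 2352))) - 20160 = (-834/835 + (7240 + 2349² - 221*2349)) - 20160 = (-834/835 + (7240 + 5517801 - 519129)) - 20160 = (-834/835 + 5005912) - 20160 = 4179935686/835 - 20160 = 4163102086/835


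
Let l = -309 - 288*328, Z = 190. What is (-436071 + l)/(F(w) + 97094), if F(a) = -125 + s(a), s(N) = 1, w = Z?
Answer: -265422/48485 ≈ -5.4743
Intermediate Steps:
w = 190
l = -94773 (l = -309 - 94464 = -94773)
F(a) = -124 (F(a) = -125 + 1 = -124)
(-436071 + l)/(F(w) + 97094) = (-436071 - 94773)/(-124 + 97094) = -530844/96970 = -530844*1/96970 = -265422/48485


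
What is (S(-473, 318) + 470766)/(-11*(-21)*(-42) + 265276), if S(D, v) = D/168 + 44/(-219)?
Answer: 1924479077/1044786512 ≈ 1.8420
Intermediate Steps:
S(D, v) = -44/219 + D/168 (S(D, v) = D*(1/168) + 44*(-1/219) = D/168 - 44/219 = -44/219 + D/168)
(S(-473, 318) + 470766)/(-11*(-21)*(-42) + 265276) = ((-44/219 + (1/168)*(-473)) + 470766)/(-11*(-21)*(-42) + 265276) = ((-44/219 - 473/168) + 470766)/(231*(-42) + 265276) = (-12331/4088 + 470766)/(-9702 + 265276) = (1924479077/4088)/255574 = (1924479077/4088)*(1/255574) = 1924479077/1044786512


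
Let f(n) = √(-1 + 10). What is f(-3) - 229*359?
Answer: -82208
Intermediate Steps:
f(n) = 3 (f(n) = √9 = 3)
f(-3) - 229*359 = 3 - 229*359 = 3 - 82211 = -82208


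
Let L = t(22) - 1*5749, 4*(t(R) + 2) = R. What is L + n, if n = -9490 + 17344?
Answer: 4217/2 ≈ 2108.5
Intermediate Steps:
t(R) = -2 + R/4
n = 7854
L = -11491/2 (L = (-2 + (¼)*22) - 1*5749 = (-2 + 11/2) - 5749 = 7/2 - 5749 = -11491/2 ≈ -5745.5)
L + n = -11491/2 + 7854 = 4217/2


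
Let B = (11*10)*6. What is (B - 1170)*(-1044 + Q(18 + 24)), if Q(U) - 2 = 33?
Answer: 514590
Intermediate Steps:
Q(U) = 35 (Q(U) = 2 + 33 = 35)
B = 660 (B = 110*6 = 660)
(B - 1170)*(-1044 + Q(18 + 24)) = (660 - 1170)*(-1044 + 35) = -510*(-1009) = 514590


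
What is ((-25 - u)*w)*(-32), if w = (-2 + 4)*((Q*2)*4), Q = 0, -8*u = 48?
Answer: 0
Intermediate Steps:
u = -6 (u = -1/8*48 = -6)
w = 0 (w = (-2 + 4)*((0*2)*4) = 2*(0*4) = 2*0 = 0)
((-25 - u)*w)*(-32) = ((-25 - 1*(-6))*0)*(-32) = ((-25 + 6)*0)*(-32) = -19*0*(-32) = 0*(-32) = 0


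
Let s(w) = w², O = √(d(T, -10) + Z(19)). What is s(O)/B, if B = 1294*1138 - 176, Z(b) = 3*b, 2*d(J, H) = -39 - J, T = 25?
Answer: 25/1472396 ≈ 1.6979e-5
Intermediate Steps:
d(J, H) = -39/2 - J/2 (d(J, H) = (-39 - J)/2 = -39/2 - J/2)
O = 5 (O = √((-39/2 - ½*25) + 3*19) = √((-39/2 - 25/2) + 57) = √(-32 + 57) = √25 = 5)
B = 1472396 (B = 1472572 - 176 = 1472396)
s(O)/B = 5²/1472396 = 25*(1/1472396) = 25/1472396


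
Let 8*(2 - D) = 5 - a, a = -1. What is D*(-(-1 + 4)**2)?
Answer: -45/4 ≈ -11.250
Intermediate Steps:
D = 5/4 (D = 2 - (5 - 1*(-1))/8 = 2 - (5 + 1)/8 = 2 - 1/8*6 = 2 - 3/4 = 5/4 ≈ 1.2500)
D*(-(-1 + 4)**2) = 5*(-(-1 + 4)**2)/4 = 5*(-1*3**2)/4 = 5*(-1*9)/4 = (5/4)*(-9) = -45/4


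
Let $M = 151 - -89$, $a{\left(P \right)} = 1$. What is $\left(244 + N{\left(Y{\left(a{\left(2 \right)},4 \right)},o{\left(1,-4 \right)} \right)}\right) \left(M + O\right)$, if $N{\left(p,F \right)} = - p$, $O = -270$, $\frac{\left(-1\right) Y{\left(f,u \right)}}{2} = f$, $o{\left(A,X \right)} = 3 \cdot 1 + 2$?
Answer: $-7380$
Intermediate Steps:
$o{\left(A,X \right)} = 5$ ($o{\left(A,X \right)} = 3 + 2 = 5$)
$Y{\left(f,u \right)} = - 2 f$
$M = 240$ ($M = 151 + 89 = 240$)
$\left(244 + N{\left(Y{\left(a{\left(2 \right)},4 \right)},o{\left(1,-4 \right)} \right)}\right) \left(M + O\right) = \left(244 - \left(-2\right) 1\right) \left(240 - 270\right) = \left(244 - -2\right) \left(-30\right) = \left(244 + 2\right) \left(-30\right) = 246 \left(-30\right) = -7380$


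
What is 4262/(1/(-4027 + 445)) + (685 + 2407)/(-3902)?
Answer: -29784911830/1951 ≈ -1.5266e+7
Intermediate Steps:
4262/(1/(-4027 + 445)) + (685 + 2407)/(-3902) = 4262/(1/(-3582)) + 3092*(-1/3902) = 4262/(-1/3582) - 1546/1951 = 4262*(-3582) - 1546/1951 = -15266484 - 1546/1951 = -29784911830/1951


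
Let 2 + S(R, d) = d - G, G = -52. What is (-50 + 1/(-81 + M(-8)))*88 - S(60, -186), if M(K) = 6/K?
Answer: -1394680/327 ≈ -4265.1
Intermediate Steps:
S(R, d) = 50 + d (S(R, d) = -2 + (d - 1*(-52)) = -2 + (d + 52) = -2 + (52 + d) = 50 + d)
(-50 + 1/(-81 + M(-8)))*88 - S(60, -186) = (-50 + 1/(-81 + 6/(-8)))*88 - (50 - 186) = (-50 + 1/(-81 + 6*(-⅛)))*88 - 1*(-136) = (-50 + 1/(-81 - ¾))*88 + 136 = (-50 + 1/(-327/4))*88 + 136 = (-50 - 4/327)*88 + 136 = -16354/327*88 + 136 = -1439152/327 + 136 = -1394680/327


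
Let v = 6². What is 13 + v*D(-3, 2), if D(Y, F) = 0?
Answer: 13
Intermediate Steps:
v = 36
13 + v*D(-3, 2) = 13 + 36*0 = 13 + 0 = 13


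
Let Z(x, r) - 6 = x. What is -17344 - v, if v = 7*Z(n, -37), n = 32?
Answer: -17610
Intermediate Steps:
Z(x, r) = 6 + x
v = 266 (v = 7*(6 + 32) = 7*38 = 266)
-17344 - v = -17344 - 1*266 = -17344 - 266 = -17610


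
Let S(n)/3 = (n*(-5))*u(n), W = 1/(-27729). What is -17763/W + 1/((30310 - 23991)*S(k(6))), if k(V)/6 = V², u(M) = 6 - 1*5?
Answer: 10084256625498119/20473560 ≈ 4.9255e+8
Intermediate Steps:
u(M) = 1 (u(M) = 6 - 5 = 1)
k(V) = 6*V²
W = -1/27729 ≈ -3.6063e-5
S(n) = -15*n (S(n) = 3*((n*(-5))*1) = 3*(-5*n*1) = 3*(-5*n) = -15*n)
-17763/W + 1/((30310 - 23991)*S(k(6))) = -17763/(-1/27729) + 1/((30310 - 23991)*((-90*6²))) = -17763*(-27729) + 1/(6319*((-90*36))) = 492550227 + 1/(6319*((-15*216))) = 492550227 + (1/6319)/(-3240) = 492550227 + (1/6319)*(-1/3240) = 492550227 - 1/20473560 = 10084256625498119/20473560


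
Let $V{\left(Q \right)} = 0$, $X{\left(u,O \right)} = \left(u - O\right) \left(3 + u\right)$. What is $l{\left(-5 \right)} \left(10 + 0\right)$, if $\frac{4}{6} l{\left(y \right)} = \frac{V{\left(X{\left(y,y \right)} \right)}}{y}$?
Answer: $0$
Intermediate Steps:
$X{\left(u,O \right)} = \left(3 + u\right) \left(u - O\right)$
$l{\left(y \right)} = 0$ ($l{\left(y \right)} = \frac{3 \frac{0}{y}}{2} = \frac{3}{2} \cdot 0 = 0$)
$l{\left(-5 \right)} \left(10 + 0\right) = 0 \left(10 + 0\right) = 0 \cdot 10 = 0$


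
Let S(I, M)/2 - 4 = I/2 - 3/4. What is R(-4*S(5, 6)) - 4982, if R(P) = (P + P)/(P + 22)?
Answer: -29869/6 ≈ -4978.2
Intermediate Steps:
S(I, M) = 13/2 + I (S(I, M) = 8 + 2*(I/2 - 3/4) = 8 + 2*(I*(½) - 3*¼) = 8 + 2*(I/2 - ¾) = 8 + 2*(-¾ + I/2) = 8 + (-3/2 + I) = 13/2 + I)
R(P) = 2*P/(22 + P) (R(P) = (2*P)/(22 + P) = 2*P/(22 + P))
R(-4*S(5, 6)) - 4982 = 2*(-4*(13/2 + 5))/(22 - 4*(13/2 + 5)) - 4982 = 2*(-4*23/2)/(22 - 4*23/2) - 4982 = 2*(-46)/(22 - 46) - 4982 = 2*(-46)/(-24) - 4982 = 2*(-46)*(-1/24) - 4982 = 23/6 - 4982 = -29869/6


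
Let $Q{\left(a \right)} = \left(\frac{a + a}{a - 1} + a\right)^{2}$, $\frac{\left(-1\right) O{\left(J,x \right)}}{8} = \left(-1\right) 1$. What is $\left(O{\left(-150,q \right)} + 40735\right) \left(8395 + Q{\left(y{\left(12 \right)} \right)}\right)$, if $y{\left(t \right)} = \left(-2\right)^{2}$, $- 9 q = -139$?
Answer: $343848285$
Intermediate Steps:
$q = \frac{139}{9}$ ($q = \left(- \frac{1}{9}\right) \left(-139\right) = \frac{139}{9} \approx 15.444$)
$y{\left(t \right)} = 4$
$O{\left(J,x \right)} = 8$ ($O{\left(J,x \right)} = - 8 \left(\left(-1\right) 1\right) = \left(-8\right) \left(-1\right) = 8$)
$Q{\left(a \right)} = \left(a + \frac{2 a}{-1 + a}\right)^{2}$ ($Q{\left(a \right)} = \left(\frac{2 a}{-1 + a} + a\right)^{2} = \left(a + \frac{2 a}{-1 + a}\right)^{2}$)
$\left(O{\left(-150,q \right)} + 40735\right) \left(8395 + Q{\left(y{\left(12 \right)} \right)}\right) = \left(8 + 40735\right) \left(8395 + \frac{4^{2} \left(1 + 4\right)^{2}}{\left(-1 + 4\right)^{2}}\right) = 40743 \left(8395 + \frac{16 \cdot 5^{2}}{9}\right) = 40743 \left(8395 + 16 \cdot 25 \cdot \frac{1}{9}\right) = 40743 \left(8395 + \frac{400}{9}\right) = 40743 \cdot \frac{75955}{9} = 343848285$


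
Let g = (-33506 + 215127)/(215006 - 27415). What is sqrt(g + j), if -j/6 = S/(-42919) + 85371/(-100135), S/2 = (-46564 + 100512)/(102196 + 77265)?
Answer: sqrt(127349367161934282626252215026556974918985)/144683024418494443315 ≈ 2.4665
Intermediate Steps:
S = 107896/179461 (S = 2*((-46564 + 100512)/(102196 + 77265)) = 2*(53948/179461) = 107896/179461 ≈ 0.60122)
g = 181621/187591 ≈ 0.96818
j = 3945376311188694/771268474598965 (j = -6*((107896/179461)/(-42919) + 85371/(-100135)) = -6*((107896/179461)*(-1/42919) + 85371*(-1/100135)) = -6*(-107896/7702286659 - 85371/100135) = -6*(-657562718531449/771268474598965) = 3945376311188694/771268474598965 ≈ 5.1154)
sqrt(g + j) = sqrt(181621/187591 + 3945376311188694/771268474598965) = sqrt(880195639217336918419/144683024418494443315) = sqrt(127349367161934282626252215026556974918985)/144683024418494443315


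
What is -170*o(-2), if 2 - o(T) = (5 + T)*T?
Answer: -1360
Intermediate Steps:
o(T) = 2 - T*(5 + T) (o(T) = 2 - (5 + T)*T = 2 - T*(5 + T))
-170*o(-2) = -170*(2 - 1*(-2)² - 5*(-2)) = -170*(2 - 1*4 + 10) = -170*(2 - 4 + 10) = -170*8 = -1360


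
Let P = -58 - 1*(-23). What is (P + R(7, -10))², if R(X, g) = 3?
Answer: 1024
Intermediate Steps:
P = -35 (P = -58 + 23 = -35)
(P + R(7, -10))² = (-35 + 3)² = (-32)² = 1024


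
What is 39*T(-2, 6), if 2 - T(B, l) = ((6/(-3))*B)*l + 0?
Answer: -858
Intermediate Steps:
T(B, l) = 2 + 2*B*l (T(B, l) = 2 - (((6/(-3))*B)*l + 0) = 2 - (((6*(-1/3))*B)*l + 0) = 2 - ((-2*B)*l + 0) = 2 - (-2*B*l + 0) = 2 - (-2)*B*l = 2 + 2*B*l)
39*T(-2, 6) = 39*(2 + 2*(-2)*6) = 39*(2 - 24) = 39*(-22) = -858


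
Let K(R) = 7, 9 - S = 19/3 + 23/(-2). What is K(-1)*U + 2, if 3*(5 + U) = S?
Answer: 1/18 ≈ 0.055556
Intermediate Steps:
S = 85/6 (S = 9 - (19/3 + 23/(-2)) = 9 - (19*(⅓) + 23*(-½)) = 9 - (19/3 - 23/2) = 9 - 1*(-31/6) = 9 + 31/6 = 85/6 ≈ 14.167)
U = -5/18 (U = -5 + (⅓)*(85/6) = -5 + 85/18 = -5/18 ≈ -0.27778)
K(-1)*U + 2 = 7*(-5/18) + 2 = -35/18 + 2 = 1/18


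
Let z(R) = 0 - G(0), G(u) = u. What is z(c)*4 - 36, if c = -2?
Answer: -36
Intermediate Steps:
z(R) = 0 (z(R) = 0 - 1*0 = 0 + 0 = 0)
z(c)*4 - 36 = 0*4 - 36 = 0 - 36 = -36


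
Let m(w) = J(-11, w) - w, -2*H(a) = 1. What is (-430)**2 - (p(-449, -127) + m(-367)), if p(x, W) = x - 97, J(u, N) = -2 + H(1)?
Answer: 370163/2 ≈ 1.8508e+5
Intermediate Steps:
H(a) = -1/2 (H(a) = -1/2*1 = -1/2)
J(u, N) = -5/2 (J(u, N) = -2 - 1/2 = -5/2)
m(w) = -5/2 - w
p(x, W) = -97 + x
(-430)**2 - (p(-449, -127) + m(-367)) = (-430)**2 - ((-97 - 449) + (-5/2 - 1*(-367))) = 184900 - (-546 + (-5/2 + 367)) = 184900 - (-546 + 729/2) = 184900 - 1*(-363/2) = 184900 + 363/2 = 370163/2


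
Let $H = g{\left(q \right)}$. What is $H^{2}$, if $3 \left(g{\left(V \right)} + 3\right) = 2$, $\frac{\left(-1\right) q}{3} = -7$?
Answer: $\frac{49}{9} \approx 5.4444$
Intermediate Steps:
$q = 21$ ($q = \left(-3\right) \left(-7\right) = 21$)
$g{\left(V \right)} = - \frac{7}{3}$ ($g{\left(V \right)} = -3 + \frac{1}{3} \cdot 2 = -3 + \frac{2}{3} = - \frac{7}{3}$)
$H = - \frac{7}{3} \approx -2.3333$
$H^{2} = \left(- \frac{7}{3}\right)^{2} = \frac{49}{9}$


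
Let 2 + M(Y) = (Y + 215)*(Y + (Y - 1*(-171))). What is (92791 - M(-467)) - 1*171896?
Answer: -271379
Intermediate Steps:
M(Y) = -2 + (171 + 2*Y)*(215 + Y) (M(Y) = -2 + (Y + 215)*(Y + (Y - 1*(-171))) = -2 + (215 + Y)*(Y + (Y + 171)) = -2 + (215 + Y)*(Y + (171 + Y)) = -2 + (215 + Y)*(171 + 2*Y) = -2 + (171 + 2*Y)*(215 + Y))
(92791 - M(-467)) - 1*171896 = (92791 - (36763 + 2*(-467)² + 601*(-467))) - 1*171896 = (92791 - (36763 + 2*218089 - 280667)) - 171896 = (92791 - (36763 + 436178 - 280667)) - 171896 = (92791 - 1*192274) - 171896 = (92791 - 192274) - 171896 = -99483 - 171896 = -271379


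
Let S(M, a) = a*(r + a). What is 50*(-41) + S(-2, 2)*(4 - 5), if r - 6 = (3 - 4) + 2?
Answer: -2068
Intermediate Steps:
r = 7 (r = 6 + ((3 - 4) + 2) = 6 + (-1 + 2) = 6 + 1 = 7)
S(M, a) = a*(7 + a)
50*(-41) + S(-2, 2)*(4 - 5) = 50*(-41) + (2*(7 + 2))*(4 - 5) = -2050 + (2*9)*(-1) = -2050 + 18*(-1) = -2050 - 18 = -2068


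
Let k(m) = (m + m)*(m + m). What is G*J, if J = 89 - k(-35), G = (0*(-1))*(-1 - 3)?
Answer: 0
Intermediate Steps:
k(m) = 4*m² (k(m) = (2*m)*(2*m) = 4*m²)
G = 0 (G = 0*(-4) = 0)
J = -4811 (J = 89 - 4*(-35)² = 89 - 4*1225 = 89 - 1*4900 = 89 - 4900 = -4811)
G*J = 0*(-4811) = 0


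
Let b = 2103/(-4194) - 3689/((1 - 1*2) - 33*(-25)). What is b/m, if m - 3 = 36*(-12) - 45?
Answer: 2867423/273012624 ≈ 0.010503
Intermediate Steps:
m = -474 (m = 3 + (36*(-12) - 45) = 3 + (-432 - 45) = 3 - 477 = -474)
b = -2867423/575976 (b = 2103*(-1/4194) - 3689/((1 - 2) + 825) = -701/1398 - 3689/(-1 + 825) = -701/1398 - 3689/824 = -2867423/575976 ≈ -4.9784)
b/m = -2867423/575976/(-474) = -2867423/575976*(-1/474) = 2867423/273012624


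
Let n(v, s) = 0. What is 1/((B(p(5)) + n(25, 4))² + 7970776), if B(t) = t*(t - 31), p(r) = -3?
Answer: 1/7981180 ≈ 1.2529e-7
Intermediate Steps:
B(t) = t*(-31 + t)
1/((B(p(5)) + n(25, 4))² + 7970776) = 1/((-3*(-31 - 3) + 0)² + 7970776) = 1/((-3*(-34) + 0)² + 7970776) = 1/((102 + 0)² + 7970776) = 1/(102² + 7970776) = 1/(10404 + 7970776) = 1/7981180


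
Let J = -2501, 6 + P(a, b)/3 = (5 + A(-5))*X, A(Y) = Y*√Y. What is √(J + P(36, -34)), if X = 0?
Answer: I*√2519 ≈ 50.19*I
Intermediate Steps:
A(Y) = Y^(3/2)
P(a, b) = -18 (P(a, b) = -18 + 3*((5 + (-5)^(3/2))*0) = -18 + 3*((5 - 5*I*√5)*0) = -18 + 3*0 = -18 + 0 = -18)
√(J + P(36, -34)) = √(-2501 - 18) = √(-2519) = I*√2519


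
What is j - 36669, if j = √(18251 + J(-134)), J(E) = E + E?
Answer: -36669 + 7*√367 ≈ -36535.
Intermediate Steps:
J(E) = 2*E
j = 7*√367 (j = √(18251 + 2*(-134)) = √(18251 - 268) = √17983 = 7*√367 ≈ 134.10)
j - 36669 = 7*√367 - 36669 = -36669 + 7*√367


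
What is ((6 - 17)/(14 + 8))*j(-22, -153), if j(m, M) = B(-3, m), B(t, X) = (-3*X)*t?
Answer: 99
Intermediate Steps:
B(t, X) = -3*X*t
j(m, M) = 9*m (j(m, M) = -3*m*(-3) = 9*m)
((6 - 17)/(14 + 8))*j(-22, -153) = ((6 - 17)/(14 + 8))*(9*(-22)) = -11/22*(-198) = -11*1/22*(-198) = -1/2*(-198) = 99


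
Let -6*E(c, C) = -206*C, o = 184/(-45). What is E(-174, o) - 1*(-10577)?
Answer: 1408943/135 ≈ 10437.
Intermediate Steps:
o = -184/45 (o = 184*(-1/45) = -184/45 ≈ -4.0889)
E(c, C) = 103*C/3 (E(c, C) = -(-103)*C/3 = 103*C/3)
E(-174, o) - 1*(-10577) = (103/3)*(-184/45) - 1*(-10577) = -18952/135 + 10577 = 1408943/135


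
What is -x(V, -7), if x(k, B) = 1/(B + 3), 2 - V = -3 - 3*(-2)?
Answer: 1/4 ≈ 0.25000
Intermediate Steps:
V = -1 (V = 2 - (-3 - 3*(-2)) = 2 - (-3 + 6) = 2 - 1*3 = 2 - 3 = -1)
x(k, B) = 1/(3 + B)
-x(V, -7) = -1/(3 - 7) = -1/(-4) = -1*(-1/4) = 1/4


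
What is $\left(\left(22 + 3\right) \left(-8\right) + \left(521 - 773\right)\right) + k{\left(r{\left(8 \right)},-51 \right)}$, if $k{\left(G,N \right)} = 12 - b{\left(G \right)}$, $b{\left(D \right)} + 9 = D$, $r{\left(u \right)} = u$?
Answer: $-439$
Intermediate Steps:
$b{\left(D \right)} = -9 + D$
$k{\left(G,N \right)} = 21 - G$ ($k{\left(G,N \right)} = 12 - \left(-9 + G\right) = 21 - G$)
$\left(\left(22 + 3\right) \left(-8\right) + \left(521 - 773\right)\right) + k{\left(r{\left(8 \right)},-51 \right)} = \left(\left(22 + 3\right) \left(-8\right) + \left(521 - 773\right)\right) + \left(21 - 8\right) = \left(25 \left(-8\right) + \left(521 - 773\right)\right) + \left(21 - 8\right) = \left(-200 - 252\right) + 13 = -452 + 13 = -439$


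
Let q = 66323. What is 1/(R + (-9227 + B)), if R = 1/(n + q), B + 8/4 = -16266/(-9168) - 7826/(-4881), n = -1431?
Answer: -120993859464/1116243661338977 ≈ -0.00010839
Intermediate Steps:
B = 10274183/7458168 (B = -2 + (-16266/(-9168) - 7826/(-4881)) = -2 + (-16266*(-1/9168) - 7826*(-1/4881)) = -2 + (2711/1528 + 7826/4881) = -2 + 25190519/7458168 = 10274183/7458168 ≈ 1.3776)
R = 1/64892 (R = 1/(-1431 + 66323) = 1/64892 ≈ 1.5410e-5)
1/(R + (-9227 + B)) = 1/(1/64892 + (-9227 + 10274183/7458168)) = 1/(1/64892 - 68806241953/7458168) = 1/(-1116243661338977/120993859464) = -120993859464/1116243661338977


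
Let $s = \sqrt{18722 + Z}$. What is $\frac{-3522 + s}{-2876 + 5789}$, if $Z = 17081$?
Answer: $- \frac{1174}{971} + \frac{\sqrt{35803}}{2913} \approx -1.1441$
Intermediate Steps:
$s = \sqrt{35803}$ ($s = \sqrt{18722 + 17081} = \sqrt{35803} \approx 189.22$)
$\frac{-3522 + s}{-2876 + 5789} = \frac{-3522 + \sqrt{35803}}{-2876 + 5789} = \frac{-3522 + \sqrt{35803}}{2913} = \left(-3522 + \sqrt{35803}\right) \frac{1}{2913} = - \frac{1174}{971} + \frac{\sqrt{35803}}{2913}$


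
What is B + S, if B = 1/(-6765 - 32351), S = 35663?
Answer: 1394993907/39116 ≈ 35663.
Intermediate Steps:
B = -1/39116 (B = 1/(-39116) = -1/39116 ≈ -2.5565e-5)
B + S = -1/39116 + 35663 = 1394993907/39116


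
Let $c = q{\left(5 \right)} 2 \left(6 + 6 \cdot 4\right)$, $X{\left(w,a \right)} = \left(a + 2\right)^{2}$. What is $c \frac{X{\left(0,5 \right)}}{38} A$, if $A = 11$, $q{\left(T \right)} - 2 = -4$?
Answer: $- \frac{32340}{19} \approx -1702.1$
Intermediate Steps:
$q{\left(T \right)} = -2$ ($q{\left(T \right)} = 2 - 4 = -2$)
$X{\left(w,a \right)} = \left(2 + a\right)^{2}$
$c = -120$ ($c = \left(-2\right) 2 \left(6 + 6 \cdot 4\right) = - 4 \left(6 + 24\right) = \left(-4\right) 30 = -120$)
$c \frac{X{\left(0,5 \right)}}{38} A = - 120 \frac{\left(2 + 5\right)^{2}}{38} \cdot 11 = - 120 \cdot 7^{2} \cdot \frac{1}{38} \cdot 11 = - 120 \cdot 49 \cdot \frac{1}{38} \cdot 11 = \left(-120\right) \frac{49}{38} \cdot 11 = \left(- \frac{2940}{19}\right) 11 = - \frac{32340}{19}$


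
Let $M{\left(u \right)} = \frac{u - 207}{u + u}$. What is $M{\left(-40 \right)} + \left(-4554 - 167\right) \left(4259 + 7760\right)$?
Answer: $- \frac{4539335673}{80} \approx -5.6742 \cdot 10^{7}$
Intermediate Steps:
$M{\left(u \right)} = \frac{-207 + u}{2 u}$
$M{\left(-40 \right)} + \left(-4554 - 167\right) \left(4259 + 7760\right) = \frac{-207 - 40}{2 \left(-40\right)} + \left(-4554 - 167\right) \left(4259 + 7760\right) = \frac{1}{2} \left(- \frac{1}{40}\right) \left(-247\right) - 56741699 = \frac{247}{80} - 56741699 = - \frac{4539335673}{80}$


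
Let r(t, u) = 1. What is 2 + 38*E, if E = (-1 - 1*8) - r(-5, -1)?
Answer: -378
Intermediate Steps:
E = -10 (E = (-1 - 1*8) - 1*1 = (-1 - 8) - 1 = -9 - 1 = -10)
2 + 38*E = 2 + 38*(-10) = 2 - 380 = -378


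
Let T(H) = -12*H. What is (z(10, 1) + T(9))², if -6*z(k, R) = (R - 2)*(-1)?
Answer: 421201/36 ≈ 11700.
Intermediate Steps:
z(k, R) = -⅓ + R/6 (z(k, R) = -(R - 2)*(-1)/6 = -(-2 + R)*(-1)/6 = -(2 - R)/6 = -⅓ + R/6)
(z(10, 1) + T(9))² = ((-⅓ + (⅙)*1) - 12*9)² = ((-⅓ + ⅙) - 108)² = (-⅙ - 108)² = (-649/6)² = 421201/36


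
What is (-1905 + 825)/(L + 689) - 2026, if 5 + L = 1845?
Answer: -569426/281 ≈ -2026.4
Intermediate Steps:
L = 1840 (L = -5 + 1845 = 1840)
(-1905 + 825)/(L + 689) - 2026 = (-1905 + 825)/(1840 + 689) - 2026 = -1080/2529 - 2026 = -1080*1/2529 - 2026 = -120/281 - 2026 = -569426/281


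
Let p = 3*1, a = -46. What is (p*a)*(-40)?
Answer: 5520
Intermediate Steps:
p = 3
(p*a)*(-40) = (3*(-46))*(-40) = -138*(-40) = 5520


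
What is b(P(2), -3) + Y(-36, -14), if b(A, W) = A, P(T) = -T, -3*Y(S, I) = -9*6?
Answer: 16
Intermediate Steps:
Y(S, I) = 18 (Y(S, I) = -(-3)*6 = -⅓*(-54) = 18)
b(P(2), -3) + Y(-36, -14) = -1*2 + 18 = -2 + 18 = 16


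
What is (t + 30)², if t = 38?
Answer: 4624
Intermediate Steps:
(t + 30)² = (38 + 30)² = 68² = 4624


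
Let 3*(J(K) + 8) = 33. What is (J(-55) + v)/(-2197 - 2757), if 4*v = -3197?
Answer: 3185/19816 ≈ 0.16073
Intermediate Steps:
v = -3197/4 (v = (¼)*(-3197) = -3197/4 ≈ -799.25)
J(K) = 3 (J(K) = -8 + (⅓)*33 = -8 + 11 = 3)
(J(-55) + v)/(-2197 - 2757) = (3 - 3197/4)/(-2197 - 2757) = -3185/4/(-4954) = -3185/4*(-1/4954) = 3185/19816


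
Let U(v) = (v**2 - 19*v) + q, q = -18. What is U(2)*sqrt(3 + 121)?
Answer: -104*sqrt(31) ≈ -579.05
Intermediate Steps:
U(v) = -18 + v**2 - 19*v (U(v) = (v**2 - 19*v) - 18 = -18 + v**2 - 19*v)
U(2)*sqrt(3 + 121) = (-18 + 2**2 - 19*2)*sqrt(3 + 121) = (-18 + 4 - 38)*sqrt(124) = -104*sqrt(31)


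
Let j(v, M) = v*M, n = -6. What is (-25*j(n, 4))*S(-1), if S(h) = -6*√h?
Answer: -3600*I ≈ -3600.0*I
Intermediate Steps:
j(v, M) = M*v
(-25*j(n, 4))*S(-1) = (-100*(-6))*(-6*I) = (-25*(-24))*(-6*I) = 600*(-6*I) = -3600*I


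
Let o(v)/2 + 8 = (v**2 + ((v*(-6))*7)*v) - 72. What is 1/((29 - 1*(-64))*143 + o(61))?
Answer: -1/291983 ≈ -3.4249e-6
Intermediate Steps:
o(v) = -160 - 82*v**2 (o(v) = -16 + 2*((v**2 + ((v*(-6))*7)*v) - 72) = -16 + 2*((v**2 + (-6*v*7)*v) - 72) = -16 + 2*((v**2 + (-42*v)*v) - 72) = -16 + 2*((v**2 - 42*v**2) - 72) = -16 + 2*(-41*v**2 - 72) = -16 + 2*(-72 - 41*v**2) = -16 + (-144 - 82*v**2) = -160 - 82*v**2)
1/((29 - 1*(-64))*143 + o(61)) = 1/((29 - 1*(-64))*143 + (-160 - 82*61**2)) = 1/((29 + 64)*143 + (-160 - 82*3721)) = 1/(93*143 + (-160 - 305122)) = 1/(13299 - 305282) = 1/(-291983) = -1/291983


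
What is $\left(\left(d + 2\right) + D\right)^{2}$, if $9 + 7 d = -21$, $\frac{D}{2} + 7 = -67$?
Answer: $\frac{1106704}{49} \approx 22586.0$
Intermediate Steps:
$D = -148$ ($D = -14 + 2 \left(-67\right) = -14 - 134 = -148$)
$d = - \frac{30}{7}$ ($d = - \frac{9}{7} + \frac{1}{7} \left(-21\right) = - \frac{9}{7} - 3 = - \frac{30}{7} \approx -4.2857$)
$\left(\left(d + 2\right) + D\right)^{2} = \left(\left(- \frac{30}{7} + 2\right) - 148\right)^{2} = \left(- \frac{16}{7} - 148\right)^{2} = \left(- \frac{1052}{7}\right)^{2} = \frac{1106704}{49}$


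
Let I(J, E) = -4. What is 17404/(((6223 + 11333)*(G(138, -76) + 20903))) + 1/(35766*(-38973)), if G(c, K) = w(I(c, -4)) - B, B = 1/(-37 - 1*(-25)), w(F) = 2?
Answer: 116072791181/2447740641932586 ≈ 4.7420e-5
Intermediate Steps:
B = -1/12 (B = 1/(-37 + 25) = 1/(-12) = -1/12 ≈ -0.083333)
G(c, K) = 25/12 (G(c, K) = 2 - 1*(-1/12) = 2 + 1/12 = 25/12)
17404/(((6223 + 11333)*(G(138, -76) + 20903))) + 1/(35766*(-38973)) = 17404/(((6223 + 11333)*(25/12 + 20903))) + 1/(35766*(-38973)) = 17404/((17556*(250861/12))) + (1/35766)*(-1/38973) = 17404/367009643 - 1/1393908318 = 17404*(1/367009643) - 1/1393908318 = 916/19316297 - 1/1393908318 = 116072791181/2447740641932586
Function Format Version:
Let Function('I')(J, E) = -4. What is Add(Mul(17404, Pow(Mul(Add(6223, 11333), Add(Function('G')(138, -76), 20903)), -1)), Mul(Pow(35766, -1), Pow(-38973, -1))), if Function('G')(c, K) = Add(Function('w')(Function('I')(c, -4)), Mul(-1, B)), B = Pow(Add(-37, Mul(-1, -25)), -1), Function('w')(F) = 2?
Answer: Rational(116072791181, 2447740641932586) ≈ 4.7420e-5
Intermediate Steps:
B = Rational(-1, 12) (B = Pow(Add(-37, 25), -1) = Pow(-12, -1) = Rational(-1, 12) ≈ -0.083333)
Function('G')(c, K) = Rational(25, 12) (Function('G')(c, K) = Add(2, Mul(-1, Rational(-1, 12))) = Add(2, Rational(1, 12)) = Rational(25, 12))
Add(Mul(17404, Pow(Mul(Add(6223, 11333), Add(Function('G')(138, -76), 20903)), -1)), Mul(Pow(35766, -1), Pow(-38973, -1))) = Add(Mul(17404, Pow(Mul(Add(6223, 11333), Add(Rational(25, 12), 20903)), -1)), Mul(Pow(35766, -1), Pow(-38973, -1))) = Add(Mul(17404, Pow(Mul(17556, Rational(250861, 12)), -1)), Mul(Rational(1, 35766), Rational(-1, 38973))) = Add(Mul(17404, Pow(367009643, -1)), Rational(-1, 1393908318)) = Add(Mul(17404, Rational(1, 367009643)), Rational(-1, 1393908318)) = Add(Rational(916, 19316297), Rational(-1, 1393908318)) = Rational(116072791181, 2447740641932586)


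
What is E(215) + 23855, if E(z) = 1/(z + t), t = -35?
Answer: 4293901/180 ≈ 23855.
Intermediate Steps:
E(z) = 1/(-35 + z) (E(z) = 1/(z - 35) = 1/(-35 + z))
E(215) + 23855 = 1/(-35 + 215) + 23855 = 1/180 + 23855 = 4293901/180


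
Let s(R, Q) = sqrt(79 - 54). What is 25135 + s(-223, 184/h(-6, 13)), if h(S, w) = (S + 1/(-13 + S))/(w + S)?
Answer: 25140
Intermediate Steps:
h(S, w) = (S + 1/(-13 + S))/(S + w)
s(R, Q) = 5 (s(R, Q) = sqrt(25) = 5)
25135 + s(-223, 184/h(-6, 13)) = 25135 + 5 = 25140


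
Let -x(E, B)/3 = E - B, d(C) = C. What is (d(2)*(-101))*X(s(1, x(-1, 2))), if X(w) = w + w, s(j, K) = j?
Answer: -404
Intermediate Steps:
x(E, B) = -3*E + 3*B (x(E, B) = -3*(E - B) = -3*E + 3*B)
X(w) = 2*w
(d(2)*(-101))*X(s(1, x(-1, 2))) = (2*(-101))*(2*1) = -202*2 = -404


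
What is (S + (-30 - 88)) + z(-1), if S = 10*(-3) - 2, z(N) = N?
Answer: -151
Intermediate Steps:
S = -32 (S = -30 - 2 = -32)
(S + (-30 - 88)) + z(-1) = (-32 + (-30 - 88)) - 1 = (-32 - 118) - 1 = -150 - 1 = -151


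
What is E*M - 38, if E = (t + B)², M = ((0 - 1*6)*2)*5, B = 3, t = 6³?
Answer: -2877698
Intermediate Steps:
t = 216
M = -60 (M = ((0 - 6)*2)*5 = -6*2*5 = -12*5 = -60)
E = 47961 (E = (216 + 3)² = 219² = 47961)
E*M - 38 = 47961*(-60) - 38 = -2877660 - 38 = -2877698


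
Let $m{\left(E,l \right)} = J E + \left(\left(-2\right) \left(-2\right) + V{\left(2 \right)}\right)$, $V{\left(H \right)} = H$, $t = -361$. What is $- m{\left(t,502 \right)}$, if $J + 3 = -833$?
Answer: $-301802$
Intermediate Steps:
$J = -836$ ($J = -3 - 833 = -836$)
$m{\left(E,l \right)} = 6 - 836 E$ ($m{\left(E,l \right)} = - 836 E + \left(\left(-2\right) \left(-2\right) + 2\right) = - 836 E + \left(4 + 2\right) = - 836 E + 6 = 6 - 836 E$)
$- m{\left(t,502 \right)} = - (6 - -301796) = - (6 + 301796) = \left(-1\right) 301802 = -301802$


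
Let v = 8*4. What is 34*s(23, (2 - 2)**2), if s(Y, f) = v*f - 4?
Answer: -136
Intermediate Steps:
v = 32
s(Y, f) = -4 + 32*f (s(Y, f) = 32*f - 4 = -4 + 32*f)
34*s(23, (2 - 2)**2) = 34*(-4 + 32*(2 - 2)**2) = 34*(-4 + 32*0**2) = 34*(-4 + 32*0) = 34*(-4 + 0) = 34*(-4) = -136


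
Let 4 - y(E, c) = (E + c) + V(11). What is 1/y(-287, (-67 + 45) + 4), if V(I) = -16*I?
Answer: 1/485 ≈ 0.0020619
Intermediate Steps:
y(E, c) = 180 - E - c (y(E, c) = 4 - ((E + c) - 16*11) = 4 - ((E + c) - 176) = 4 - (-176 + E + c) = 4 + (176 - E - c) = 180 - E - c)
1/y(-287, (-67 + 45) + 4) = 1/(180 - 1*(-287) - ((-67 + 45) + 4)) = 1/(180 + 287 - (-22 + 4)) = 1/(180 + 287 - 1*(-18)) = 1/(180 + 287 + 18) = 1/485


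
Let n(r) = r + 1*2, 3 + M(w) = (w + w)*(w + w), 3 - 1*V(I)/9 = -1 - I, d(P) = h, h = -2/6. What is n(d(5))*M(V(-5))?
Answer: 535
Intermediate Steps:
h = -1/3 (h = -2*1/6 = -1/3 ≈ -0.33333)
d(P) = -1/3
V(I) = 36 + 9*I (V(I) = 27 - 9*(-1 - I) = 27 + (9 + 9*I) = 36 + 9*I)
M(w) = -3 + 4*w**2 (M(w) = -3 + (w + w)*(w + w) = -3 + (2*w)*(2*w) = -3 + 4*w**2)
n(r) = 2 + r (n(r) = r + 2 = 2 + r)
n(d(5))*M(V(-5)) = (2 - 1/3)*(-3 + 4*(36 + 9*(-5))**2) = 5*(-3 + 4*(36 - 45)**2)/3 = 5*(-3 + 4*(-9)**2)/3 = 5*(-3 + 4*81)/3 = 5*(-3 + 324)/3 = (5/3)*321 = 535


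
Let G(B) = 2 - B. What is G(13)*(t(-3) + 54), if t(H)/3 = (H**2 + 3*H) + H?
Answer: -495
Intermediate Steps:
t(H) = 3*H**2 + 12*H (t(H) = 3*((H**2 + 3*H) + H) = 3*(H**2 + 4*H) = 3*H**2 + 12*H)
G(13)*(t(-3) + 54) = (2 - 1*13)*(3*(-3)*(4 - 3) + 54) = (2 - 13)*(3*(-3)*1 + 54) = -11*(-9 + 54) = -11*45 = -495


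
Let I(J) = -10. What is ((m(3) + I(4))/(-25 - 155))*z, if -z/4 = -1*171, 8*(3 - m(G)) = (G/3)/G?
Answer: 3211/120 ≈ 26.758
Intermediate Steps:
m(G) = 71/24 (m(G) = 3 - G/3/(8*G) = 3 - 1/8*1/3 = 3 - 1/24 = 71/24)
z = 684 (z = -(-4)*171 = -4*(-171) = 684)
((m(3) + I(4))/(-25 - 155))*z = ((71/24 - 10)/(-25 - 155))*684 = -169/24/(-180)*684 = -169/24*(-1/180)*684 = (169/4320)*684 = 3211/120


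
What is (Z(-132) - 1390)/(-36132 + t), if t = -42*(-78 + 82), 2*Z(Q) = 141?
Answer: 2639/72600 ≈ 0.036350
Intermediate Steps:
Z(Q) = 141/2 (Z(Q) = (1/2)*141 = 141/2)
t = -168 (t = -42*4 = -168)
(Z(-132) - 1390)/(-36132 + t) = (141/2 - 1390)/(-36132 - 168) = -2639/2/(-36300) = -2639/2*(-1/36300) = 2639/72600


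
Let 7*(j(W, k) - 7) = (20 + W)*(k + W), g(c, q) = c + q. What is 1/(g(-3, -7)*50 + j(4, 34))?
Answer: -7/2539 ≈ -0.0027570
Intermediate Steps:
j(W, k) = 7 + (20 + W)*(W + k)/7 (j(W, k) = 7 + ((20 + W)*(k + W))/7 = 7 + ((20 + W)*(W + k))/7 = 7 + (20 + W)*(W + k)/7)
1/(g(-3, -7)*50 + j(4, 34)) = 1/((-3 - 7)*50 + (7 + (1/7)*4**2 + (20/7)*4 + (20/7)*34 + (1/7)*4*34)) = 1/(-10*50 + (7 + (1/7)*16 + 80/7 + 680/7 + 136/7)) = 1/(-500 + (7 + 16/7 + 80/7 + 680/7 + 136/7)) = 1/(-500 + 961/7) = 1/(-2539/7) = -7/2539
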